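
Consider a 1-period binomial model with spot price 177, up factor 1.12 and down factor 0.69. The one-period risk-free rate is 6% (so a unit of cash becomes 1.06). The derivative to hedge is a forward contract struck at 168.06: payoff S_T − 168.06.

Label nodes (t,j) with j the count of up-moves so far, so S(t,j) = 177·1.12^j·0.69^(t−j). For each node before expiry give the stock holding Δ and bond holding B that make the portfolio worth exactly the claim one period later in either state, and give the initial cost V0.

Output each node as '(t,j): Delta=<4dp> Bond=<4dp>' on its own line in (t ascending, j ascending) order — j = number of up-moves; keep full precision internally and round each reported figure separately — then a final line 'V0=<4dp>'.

(0,0): Delta=1.0000 Bond=-158.5472
V0=18.4528

Since d<R<u, set p* = (R−d)/(u−d) = 0.8605; price each node as the discounted p*-expectation of its children.
At expiry t=1: V(1,0)=-45.9300, V(1,1)=30.1800
Node (0,0) S=177.0000: V=(p*·30.1800+(1−p*)·-45.9300)/1.06=18.4528; Δ=(30.1800−-45.9300)/(198.2400−122.1300)=1.0000; B=V−Δ·S=-158.5472
The time-0 hedge costs 18.4528, which is the no-arbitrage price.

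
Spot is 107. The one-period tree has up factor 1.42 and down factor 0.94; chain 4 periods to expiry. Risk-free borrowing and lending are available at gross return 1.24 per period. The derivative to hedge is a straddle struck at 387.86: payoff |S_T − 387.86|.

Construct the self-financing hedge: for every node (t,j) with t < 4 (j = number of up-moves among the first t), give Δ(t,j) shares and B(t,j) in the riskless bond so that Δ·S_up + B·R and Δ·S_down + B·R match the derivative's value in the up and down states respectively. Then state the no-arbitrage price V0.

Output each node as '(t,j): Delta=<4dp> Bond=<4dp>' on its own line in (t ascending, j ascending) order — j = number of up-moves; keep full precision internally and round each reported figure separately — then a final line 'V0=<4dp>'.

Under the risk-neutral measure, an up-move has probability p* = (R−d)/(u−d) = 0.6250 and values discount at R = 1.24.
At expiry t=4: V(4,0)=304.3199, V(4,1)=261.6611, V(4,2)=197.2191, V(4,3)=99.8705, V(4,4)=47.1880
Node (3,0) S=88.8725: V=(p*·261.6611+(1−p*)·304.3199)/1.24=223.9178; Δ=(261.6611−304.3199)/(126.1989−83.5401)=-1.0000; B=V−Δ·S=312.7903
Node (3,1) S=134.2542: V=(p*·197.2191+(1−p*)·261.6611)/1.24=178.5361; Δ=(197.2191−261.6611)/(190.6409−126.1989)=-1.0000; B=V−Δ·S=312.7903
Node (3,2) S=202.8095: V=(p*·99.8705+(1−p*)·197.2191)/1.24=109.9808; Δ=(99.8705−197.2191)/(287.9895−190.6409)=-1.0000; B=V−Δ·S=312.7903
Node (3,3) S=306.3718: V=(p*·47.1880+(1−p*)·99.8705)/1.24=53.9870; Δ=(47.1880−99.8705)/(435.0480−287.9895)=-0.3582; B=V−Δ·S=163.7423
Node (2,0) S=94.5452: V=(p*·178.5361+(1−p*)·223.9178)/1.24=157.7051; Δ=(178.5361−223.9178)/(134.2542−88.8725)=-1.0000; B=V−Δ·S=252.2503
Node (2,1) S=142.8236: V=(p*·109.9808+(1−p*)·178.5361)/1.24=109.4267; Δ=(109.9808−178.5361)/(202.8095−134.2542)=-1.0000; B=V−Δ·S=252.2503
Node (2,2) S=215.7548: V=(p*·53.9870+(1−p*)·109.9808)/1.24=60.4715; Δ=(53.9870−109.9808)/(306.3718−202.8095)=-0.5407; B=V−Δ·S=177.1252
Node (1,0) S=100.5800: V=(p*·109.4267+(1−p*)·157.7051)/1.24=102.8476; Δ=(109.4267−157.7051)/(142.8236−94.5452)=-1.0000; B=V−Δ·S=203.4276
Node (1,1) S=151.9400: V=(p*·60.4715+(1−p*)·109.4267)/1.24=63.5723; Δ=(60.4715−109.4267)/(215.7548−142.8236)=-0.6713; B=V−Δ·S=165.5622
Node (0,0) S=107.0000: V=(p*·63.5723+(1−p*)·102.8476)/1.24=63.1456; Δ=(63.5723−102.8476)/(151.9400−100.5800)=-0.7647; B=V−Δ·S=144.9691
Each (Δ,B) replicates both successor values, so the strategy is self-financing and V0 is arbitrage-free.

(0,0): Delta=-0.7647 Bond=144.9691
(1,0): Delta=-1.0000 Bond=203.4276
(1,1): Delta=-0.6713 Bond=165.5622
(2,0): Delta=-1.0000 Bond=252.2503
(2,1): Delta=-1.0000 Bond=252.2503
(2,2): Delta=-0.5407 Bond=177.1252
(3,0): Delta=-1.0000 Bond=312.7903
(3,1): Delta=-1.0000 Bond=312.7903
(3,2): Delta=-1.0000 Bond=312.7903
(3,3): Delta=-0.3582 Bond=163.7423
V0=63.1456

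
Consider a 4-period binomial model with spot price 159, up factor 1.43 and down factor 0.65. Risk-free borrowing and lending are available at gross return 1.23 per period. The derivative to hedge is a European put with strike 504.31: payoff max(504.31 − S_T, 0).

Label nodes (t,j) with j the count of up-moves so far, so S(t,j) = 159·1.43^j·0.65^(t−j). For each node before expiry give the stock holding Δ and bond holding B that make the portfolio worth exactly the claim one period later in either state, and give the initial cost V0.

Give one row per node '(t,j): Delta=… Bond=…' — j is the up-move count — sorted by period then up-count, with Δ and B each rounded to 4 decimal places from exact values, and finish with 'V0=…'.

The replicating-portfolio and risk-neutral prices coincide; use p* = (1.23−0.65)/(1.43−0.65) = 0.7436 for the latter.
Terminal values V(4,·): V(4,0)=475.9275, V(4,1)=441.8685, V(4,2)=366.9387, V(4,3)=202.0932, V(4,4)=0.0000
  t=3,j=0: stock 43.6654 → up 62.4415 (V=441.8685), down 28.3825 (V=475.9275). Price 366.3428; hedge Δ=-1.0000, bond B=410.0081.
  t=3,j=1: stock 96.0638 → up 137.3713 (V=366.9387), down 62.4415 (V=441.8685). Price 313.9443; hedge Δ=-1.0000, bond B=410.0081.
  t=3,j=2: stock 211.3404 → up 302.2168 (V=202.0932), down 137.3713 (V=366.9387). Price 198.6677; hedge Δ=-1.0000, bond B=410.0081.
  t=3,j=3: stock 464.9489 → up 664.8769 (V=0.0000), down 302.2168 (V=202.0932). Price 42.1291; hedge Δ=-0.5573, bond B=301.2229.
  t=2,j=0: stock 67.1775 → up 96.0638 (V=313.9443), down 43.6654 (V=366.3428). Price 266.1624; hedge Δ=-1.0000, bond B=333.3399.
  t=2,j=1: stock 147.7905 → up 211.3404 (V=198.6677), down 96.0638 (V=313.9443). Price 185.5494; hedge Δ=-1.0000, bond B=333.3399.
  t=2,j=2: stock 325.1391 → up 464.9489 (V=42.1291), down 211.3404 (V=198.6677). Price 66.8839; hedge Δ=-0.6172, bond B=267.5745.
  t=1,j=0: stock 103.3500 → up 147.7905 (V=185.5494), down 67.1775 (V=266.1624). Price 167.6581; hedge Δ=-1.0000, bond B=271.0081.
  t=1,j=1: stock 227.3700 → up 325.1391 (V=66.8839), down 147.7905 (V=185.5494). Price 79.1146; hedge Δ=-0.6691, bond B=231.2499.
  t=0,j=0: stock 159.0000 → up 227.3700 (V=79.1146), down 103.3500 (V=167.6581). Price 82.7789; hedge Δ=-0.7139, bond B=196.2962.
Root portfolio cost Δ·159+B reproduces V0=82.7789.

(0,0): Delta=-0.7139 Bond=196.2962
(1,0): Delta=-1.0000 Bond=271.0081
(1,1): Delta=-0.6691 Bond=231.2499
(2,0): Delta=-1.0000 Bond=333.3399
(2,1): Delta=-1.0000 Bond=333.3399
(2,2): Delta=-0.6172 Bond=267.5745
(3,0): Delta=-1.0000 Bond=410.0081
(3,1): Delta=-1.0000 Bond=410.0081
(3,2): Delta=-1.0000 Bond=410.0081
(3,3): Delta=-0.5573 Bond=301.2229
V0=82.7789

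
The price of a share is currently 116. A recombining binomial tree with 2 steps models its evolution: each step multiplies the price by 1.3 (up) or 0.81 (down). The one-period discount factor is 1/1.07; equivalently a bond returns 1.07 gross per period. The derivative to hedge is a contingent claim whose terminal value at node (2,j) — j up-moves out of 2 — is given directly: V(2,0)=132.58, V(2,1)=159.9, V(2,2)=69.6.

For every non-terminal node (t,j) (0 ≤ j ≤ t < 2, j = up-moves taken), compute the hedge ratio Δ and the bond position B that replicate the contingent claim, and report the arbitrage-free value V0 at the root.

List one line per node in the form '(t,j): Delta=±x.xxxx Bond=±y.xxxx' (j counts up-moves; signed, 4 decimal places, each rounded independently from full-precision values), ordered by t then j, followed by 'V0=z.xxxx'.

(0,0): Delta=-0.5770 Bond=179.1277
(1,0): Delta=0.5934 Bond=81.6994
(1,1): Delta=-1.2221 Bond=288.9453
V0=112.1992

The replicating-portfolio and risk-neutral prices coincide; use p* = (1.07−0.81)/(1.3−0.81) = 0.5306 for the latter.
Terminal payoffs: V(2,0)=132.5800, V(2,1)=159.9000, V(2,2)=69.6000
Node (1,0) S=93.9600: V=(p*·159.9000+(1−p*)·132.5800)/1.07=137.4545; Δ=(159.9000−132.5800)/(122.1480−76.1076)=0.5934; B=V−Δ·S=81.6994
Node (1,1) S=150.8000: V=(p*·69.6000+(1−p*)·159.9000)/1.07=104.6595; Δ=(69.6000−159.9000)/(196.0400−122.1480)=-1.2221; B=V−Δ·S=288.9453
Node (0,0) S=116.0000: V=(p*·104.6595+(1−p*)·137.4545)/1.07=112.1992; Δ=(104.6595−137.4545)/(150.8000−93.9600)=-0.5770; B=V−Δ·S=179.1277
Each (Δ,B) replicates both successor values, so the strategy is self-financing and V0 is arbitrage-free.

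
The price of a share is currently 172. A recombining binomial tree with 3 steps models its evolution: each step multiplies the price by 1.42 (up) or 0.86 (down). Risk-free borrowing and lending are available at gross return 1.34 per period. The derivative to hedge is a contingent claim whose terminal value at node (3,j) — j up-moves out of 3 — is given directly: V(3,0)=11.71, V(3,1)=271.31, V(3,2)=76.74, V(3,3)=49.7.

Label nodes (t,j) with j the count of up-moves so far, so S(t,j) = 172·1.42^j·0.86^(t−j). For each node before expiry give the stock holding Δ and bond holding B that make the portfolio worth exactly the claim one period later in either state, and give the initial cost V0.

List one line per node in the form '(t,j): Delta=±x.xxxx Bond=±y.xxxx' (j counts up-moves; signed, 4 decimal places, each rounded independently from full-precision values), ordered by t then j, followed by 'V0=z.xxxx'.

The replicating-portfolio and risk-neutral prices coincide; use p* = (1.34−0.86)/(1.42−0.86) = 0.8571 for the latter.
Payoff layer (t=3): V(3,0)=11.7100, V(3,1)=271.3100, V(3,2)=76.7400, V(3,3)=49.7000
Node (2,0) S=127.2112: V=(p*·271.3100+(1−p*)·11.7100)/1.34=174.7942; Δ=(271.3100−11.7100)/(180.6399−109.4016)=3.6441; B=V−Δ·S=-288.7772
Node (2,1) S=210.0464: V=(p*·76.7400+(1−p*)·271.3100)/1.34=78.0117; Δ=(76.7400−271.3100)/(298.2659−180.6399)=-1.6541; B=V−Δ·S=425.4582
Node (2,2) S=346.8208: V=(p*·49.7000+(1−p*)·76.7400)/1.34=39.9723; Δ=(49.7000−76.7400)/(492.4855−298.2659)=-0.1392; B=V−Δ·S=88.2580
Node (1,0) S=147.9200: V=(p*·78.0117+(1−p*)·174.7942)/1.34=68.5357; Δ=(78.0117−174.7942)/(210.0464−127.2112)=-1.1684; B=V−Δ·S=241.3616
Node (1,1) S=244.2400: V=(p*·39.9723+(1−p*)·78.0117)/1.34=33.8854; Δ=(39.9723−78.0117)/(346.8208−210.0464)=-0.2781; B=V−Δ·S=101.8130
Node (0,0) S=172.0000: V=(p*·33.8854+(1−p*)·68.5357)/1.34=28.9817; Δ=(33.8854−68.5357)/(244.2400−147.9200)=-0.3597; B=V−Δ·S=90.8571
Root portfolio cost Δ·172+B reproduces V0=28.9817.

(0,0): Delta=-0.3597 Bond=90.8571
(1,0): Delta=-1.1684 Bond=241.3616
(1,1): Delta=-0.2781 Bond=101.8130
(2,0): Delta=3.6441 Bond=-288.7772
(2,1): Delta=-1.6541 Bond=425.4582
(2,2): Delta=-0.1392 Bond=88.2580
V0=28.9817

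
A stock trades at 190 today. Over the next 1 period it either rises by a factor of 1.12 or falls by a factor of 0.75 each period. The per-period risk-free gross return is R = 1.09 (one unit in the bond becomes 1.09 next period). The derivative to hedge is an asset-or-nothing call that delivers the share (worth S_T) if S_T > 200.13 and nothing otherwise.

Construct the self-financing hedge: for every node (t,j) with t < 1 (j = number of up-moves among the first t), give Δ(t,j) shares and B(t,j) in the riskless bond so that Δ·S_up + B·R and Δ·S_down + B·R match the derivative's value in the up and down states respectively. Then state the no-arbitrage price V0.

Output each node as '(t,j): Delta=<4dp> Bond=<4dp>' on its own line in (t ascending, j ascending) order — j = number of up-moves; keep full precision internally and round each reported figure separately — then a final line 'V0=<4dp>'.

Risk-neutral probability p* = (R−d)/(u−d) = (1.09−0.75)/(1.12−0.75) = 0.9189.
Payoff layer (t=1): V(1,0)=0.0000, V(1,1)=212.8000
  t=0,j=0: stock 190.0000 → up 212.8000 (V=212.8000), down 142.5000 (V=0.0000). Price 179.4000; hedge Δ=3.0270, bond B=-395.7352.
Root portfolio cost Δ·190+B reproduces V0=179.4000.

(0,0): Delta=3.0270 Bond=-395.7352
V0=179.4000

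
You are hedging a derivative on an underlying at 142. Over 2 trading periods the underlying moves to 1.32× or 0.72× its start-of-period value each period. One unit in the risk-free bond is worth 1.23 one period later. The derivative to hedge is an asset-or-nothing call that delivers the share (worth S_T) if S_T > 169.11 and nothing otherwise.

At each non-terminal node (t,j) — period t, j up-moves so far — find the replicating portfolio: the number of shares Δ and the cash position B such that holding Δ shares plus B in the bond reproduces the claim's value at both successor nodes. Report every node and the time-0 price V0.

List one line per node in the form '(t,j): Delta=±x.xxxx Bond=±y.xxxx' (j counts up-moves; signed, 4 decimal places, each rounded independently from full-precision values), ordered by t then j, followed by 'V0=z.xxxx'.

No-arbitrage ⇒ martingale measure with p* = (R−d)/(u−d) = 0.8500.
Payoff layer (t=2): V(2,0)=0.0000, V(2,1)=0.0000, V(2,2)=247.4208
  t=1,j=0: stock 102.2400 → up 134.9568 (V=0.0000), down 73.6128 (V=0.0000). Price 0.0000; hedge Δ=0.0000, bond B=0.0000.
  t=1,j=1: stock 187.4400 → up 247.4208 (V=247.4208), down 134.9568 (V=0.0000). Price 170.9819; hedge Δ=2.2000, bond B=-241.3861.
  t=0,j=0: stock 142.0000 → up 187.4400 (V=170.9819), down 102.2400 (V=0.0000). Price 118.1582; hedge Δ=2.0068, bond B=-166.8116.
The time-0 hedge costs 118.1582, which is the no-arbitrage price.

(0,0): Delta=2.0068 Bond=-166.8116
(1,0): Delta=0.0000 Bond=0.0000
(1,1): Delta=2.2000 Bond=-241.3861
V0=118.1582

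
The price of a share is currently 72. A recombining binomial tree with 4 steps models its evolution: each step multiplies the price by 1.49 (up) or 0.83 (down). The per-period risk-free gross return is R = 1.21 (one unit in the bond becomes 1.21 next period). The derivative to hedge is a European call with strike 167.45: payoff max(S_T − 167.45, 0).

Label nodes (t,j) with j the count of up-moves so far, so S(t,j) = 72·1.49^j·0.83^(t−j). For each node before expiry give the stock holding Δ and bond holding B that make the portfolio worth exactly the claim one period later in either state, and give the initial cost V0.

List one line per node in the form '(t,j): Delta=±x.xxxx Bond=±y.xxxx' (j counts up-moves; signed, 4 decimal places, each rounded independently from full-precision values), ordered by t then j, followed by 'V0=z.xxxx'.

(0,0): Delta=0.5079 Bond=-22.3927
(1,0): Delta=0.1736 Bond=-7.1144
(1,1): Delta=0.6451 Bond=-41.8179
(2,0): Delta=0.0000 Bond=0.0000
(2,1): Delta=0.2448 Bond=-14.9515
(2,2): Delta=0.8095 Bond=-76.8666
(3,0): Delta=0.0000 Bond=0.0000
(3,1): Delta=0.0000 Bond=0.0000
(3,2): Delta=0.3453 Bond=-31.4218
(3,3): Delta=1.0000 Bond=-138.3884
V0=14.1764

No-arbitrage ⇒ martingale measure with p* = (R−d)/(u−d) = 0.5758.
Payoff layer (t=4): V(4,0)=0.0000, V(4,1)=0.0000, V(4,2)=0.0000, V(4,3)=30.2330, V(4,4)=187.4268
  t=3,j=0: stock 41.1687 → up 61.3413 (V=0.0000), down 34.1700 (V=0.0000). Price 0.0000; hedge Δ=0.0000, bond B=0.0000.
  t=3,j=1: stock 73.9052 → up 110.1187 (V=0.0000), down 61.3413 (V=0.0000). Price 0.0000; hedge Δ=0.0000, bond B=0.0000.
  t=3,j=2: stock 132.6732 → up 197.6830 (V=30.2330), down 110.1187 (V=0.0000). Price 14.3859; hedge Δ=0.3453, bond B=-31.4218.
  t=3,j=3: stock 238.1723 → up 354.8768 (V=187.4268), down 197.6830 (V=30.2330). Price 99.7839; hedge Δ=1.0000, bond B=-138.3884.
  t=2,j=0: stock 49.6008 → up 73.9052 (V=0.0000), down 41.1687 (V=0.0000). Price 0.0000; hedge Δ=0.0000, bond B=0.0000.
  t=2,j=1: stock 89.0424 → up 132.6732 (V=14.3859), down 73.9052 (V=0.0000). Price 6.8453; hedge Δ=0.2448, bond B=-14.9515.
  t=2,j=2: stock 159.8472 → up 238.1723 (V=99.7839), down 132.6732 (V=14.3859). Price 52.5243; hedge Δ=0.8095, bond B=-76.8666.
  t=1,j=0: stock 59.7600 → up 89.0424 (V=6.8453), down 49.6008 (V=0.0000). Price 3.2572; hedge Δ=0.1736, bond B=-7.1144.
  t=1,j=1: stock 107.2800 → up 159.8472 (V=52.5243), down 89.0424 (V=6.8453). Price 27.3928; hedge Δ=0.6451, bond B=-41.8179.
  t=0,j=0: stock 72.0000 → up 107.2800 (V=27.3928), down 59.7600 (V=3.2572). Price 14.1764; hedge Δ=0.5079, bond B=-22.3927.
Check: Δ(0,0)·S0 + B(0,0) = 14.1764 = V0.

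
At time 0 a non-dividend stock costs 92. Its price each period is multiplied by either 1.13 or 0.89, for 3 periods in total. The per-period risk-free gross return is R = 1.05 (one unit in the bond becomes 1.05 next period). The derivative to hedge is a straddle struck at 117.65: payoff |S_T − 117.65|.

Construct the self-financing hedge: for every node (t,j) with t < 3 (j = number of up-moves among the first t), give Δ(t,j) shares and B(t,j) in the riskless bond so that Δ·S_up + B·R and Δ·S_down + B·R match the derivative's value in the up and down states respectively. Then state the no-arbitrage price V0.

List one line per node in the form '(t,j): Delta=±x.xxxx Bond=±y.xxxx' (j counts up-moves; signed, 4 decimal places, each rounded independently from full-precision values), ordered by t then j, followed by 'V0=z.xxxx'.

The replicating-portfolio and risk-neutral prices coincide; use p* = (1.05−0.89)/(1.13−0.89) = 0.6667 for the latter.
At expiry t=3: V(3,0)=52.7929, V(3,1)=35.3033, V(3,2)=13.0974, V(3,3)=15.0965
(2,0): S=72.8732. Δ = (V_up−V_dn)/(S_up−S_dn) = (35.3033−52.7929)/(82.3467−64.8571) = -1.0000. V = [p*·35.3033 + (1−p*)·52.7929]/1.05 = 39.1744. B = V − Δ·S = 112.0476.
(2,1): S=92.5244. Δ = (V_up−V_dn)/(S_up−S_dn) = (13.0974−35.3033)/(104.5526−82.3467) = -1.0000. V = [p*·13.0974 + (1−p*)·35.3033]/1.05 = 19.5232. B = V − Δ·S = 112.0476.
(2,2): S=117.4748. Δ = (V_up−V_dn)/(S_up−S_dn) = (15.0965−13.0974)/(132.7465−104.5526) = 0.0709. V = [p*·15.0965 + (1−p*)·13.0974]/1.05 = 13.7430. B = V − Δ·S = 5.4134.
(1,0): S=81.8800. Δ = (V_up−V_dn)/(S_up−S_dn) = (19.5232−39.1744)/(92.5244−72.8732) = -1.0000. V = [p*·19.5232 + (1−p*)·39.1744]/1.05 = 24.8320. B = V − Δ·S = 106.7120.
(1,1): S=103.9600. Δ = (V_up−V_dn)/(S_up−S_dn) = (13.7430−19.5232)/(117.4748−92.5244) = -0.2317. V = [p*·13.7430 + (1−p*)·19.5232]/1.05 = 14.9236. B = V − Δ·S = 39.0078.
(0,0): S=92.0000. Δ = (V_up−V_dn)/(S_up−S_dn) = (14.9236−24.8320)/(103.9600−81.8800) = -0.4488. V = [p*·14.9236 + (1−p*)·24.8320]/1.05 = 17.3585. B = V − Δ·S = 58.6437.
Root portfolio cost Δ·92+B reproduces V0=17.3585.

(0,0): Delta=-0.4488 Bond=58.6437
(1,0): Delta=-1.0000 Bond=106.7120
(1,1): Delta=-0.2317 Bond=39.0078
(2,0): Delta=-1.0000 Bond=112.0476
(2,1): Delta=-1.0000 Bond=112.0476
(2,2): Delta=0.0709 Bond=5.4134
V0=17.3585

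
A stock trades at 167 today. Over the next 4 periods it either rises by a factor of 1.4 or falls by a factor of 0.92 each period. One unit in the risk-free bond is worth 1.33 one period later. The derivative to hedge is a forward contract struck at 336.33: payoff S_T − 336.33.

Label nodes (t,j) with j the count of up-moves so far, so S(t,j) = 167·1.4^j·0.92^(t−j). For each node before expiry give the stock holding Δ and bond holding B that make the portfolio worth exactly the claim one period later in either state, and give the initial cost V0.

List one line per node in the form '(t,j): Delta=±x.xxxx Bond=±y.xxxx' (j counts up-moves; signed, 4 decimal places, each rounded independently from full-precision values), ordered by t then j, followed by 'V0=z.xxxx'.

(0,0): Delta=1.0000 Bond=-107.4878
(1,0): Delta=1.0000 Bond=-142.9587
(1,1): Delta=1.0000 Bond=-142.9587
(2,0): Delta=1.0000 Bond=-190.1351
(2,1): Delta=1.0000 Bond=-190.1351
(2,2): Delta=1.0000 Bond=-190.1351
(3,0): Delta=1.0000 Bond=-252.8797
(3,1): Delta=1.0000 Bond=-252.8797
(3,2): Delta=1.0000 Bond=-252.8797
(3,3): Delta=1.0000 Bond=-252.8797
V0=59.5122

Under the risk-neutral measure, an up-move has probability p* = (R−d)/(u−d) = 0.8542 and values discount at R = 1.33.
At expiry t=4: V(4,0)=-216.6924, V(4,1)=-154.2727, V(4,2)=-59.2864, V(4,3)=85.2582, V(4,4)=305.2172
  t=3,j=0: stock 130.0409 → up 182.0573 (V=-154.2727), down 119.6376 (V=-216.6924). Price -122.8388; hedge Δ=1.0000, bond B=-252.8797.
  t=3,j=1: stock 197.8883 → up 277.0436 (V=-59.2864), down 182.0573 (V=-154.2727). Price -54.9914; hedge Δ=1.0000, bond B=-252.8797.
  t=3,j=2: stock 301.1344 → up 421.5882 (V=85.2582), down 277.0436 (V=-59.2864). Price 48.2547; hedge Δ=1.0000, bond B=-252.8797.
  t=3,j=3: stock 458.2480 → up 641.5472 (V=305.2172), down 421.5882 (V=85.2582). Price 205.3683; hedge Δ=1.0000, bond B=-252.8797.
  t=2,j=0: stock 141.3488 → up 197.8883 (V=-54.9914), down 130.0409 (V=-122.8388). Price -48.7863; hedge Δ=1.0000, bond B=-190.1351.
  t=2,j=1: stock 215.0960 → up 301.1344 (V=48.2547), down 197.8883 (V=-54.9914). Price 24.9609; hedge Δ=1.0000, bond B=-190.1351.
  t=2,j=2: stock 327.3200 → up 458.2480 (V=205.3683), down 301.1344 (V=48.2547). Price 137.1849; hedge Δ=1.0000, bond B=-190.1351.
  t=1,j=0: stock 153.6400 → up 215.0960 (V=24.9609), down 141.3488 (V=-48.7863). Price 10.6813; hedge Δ=1.0000, bond B=-142.9587.
  t=1,j=1: stock 233.8000 → up 327.3200 (V=137.1849), down 215.0960 (V=24.9609). Price 90.8413; hedge Δ=1.0000, bond B=-142.9587.
  t=0,j=0: stock 167.0000 → up 233.8000 (V=90.8413), down 153.6400 (V=10.6813). Price 59.5122; hedge Δ=1.0000, bond B=-107.4878.
The time-0 hedge costs 59.5122, which is the no-arbitrage price.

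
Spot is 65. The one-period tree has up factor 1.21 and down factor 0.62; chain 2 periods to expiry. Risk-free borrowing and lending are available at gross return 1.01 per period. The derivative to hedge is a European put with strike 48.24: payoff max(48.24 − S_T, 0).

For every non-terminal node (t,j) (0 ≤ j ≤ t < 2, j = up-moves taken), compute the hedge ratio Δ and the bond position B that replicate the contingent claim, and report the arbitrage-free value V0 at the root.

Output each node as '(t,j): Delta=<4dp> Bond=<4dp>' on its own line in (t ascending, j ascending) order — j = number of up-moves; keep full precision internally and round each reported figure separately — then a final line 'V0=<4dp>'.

Since d<R<u, set p* = (R−d)/(u−d) = 0.6610; price each node as the discounted p*-expectation of its children.
Payoff layer (t=2): V(2,0)=23.2540, V(2,1)=0.0000, V(2,2)=0.0000
(1,0): S=40.3000. Δ = (V_up−V_dn)/(S_up−S_dn) = (0.0000−23.2540)/(48.7630−24.9860) = -0.9780. V = [p*·0.0000 + (1−p*)·23.2540]/1.01 = 7.8047. B = V − Δ·S = 47.2182.
(1,1): S=78.6500. Δ = (V_up−V_dn)/(S_up−S_dn) = (0.0000−0.0000)/(95.1665−48.7630) = 0.0000. V = [p*·0.0000 + (1−p*)·0.0000]/1.01 = 0.0000. B = V − Δ·S = 0.0000.
(0,0): S=65.0000. Δ = (V_up−V_dn)/(S_up−S_dn) = (0.0000−7.8047)/(78.6500−40.3000) = -0.2035. V = [p*·0.0000 + (1−p*)·7.8047]/1.01 = 2.6195. B = V − Δ·S = 15.8477.
Each (Δ,B) replicates both successor values, so the strategy is self-financing and V0 is arbitrage-free.

(0,0): Delta=-0.2035 Bond=15.8477
(1,0): Delta=-0.9780 Bond=47.2182
(1,1): Delta=0.0000 Bond=0.0000
V0=2.6195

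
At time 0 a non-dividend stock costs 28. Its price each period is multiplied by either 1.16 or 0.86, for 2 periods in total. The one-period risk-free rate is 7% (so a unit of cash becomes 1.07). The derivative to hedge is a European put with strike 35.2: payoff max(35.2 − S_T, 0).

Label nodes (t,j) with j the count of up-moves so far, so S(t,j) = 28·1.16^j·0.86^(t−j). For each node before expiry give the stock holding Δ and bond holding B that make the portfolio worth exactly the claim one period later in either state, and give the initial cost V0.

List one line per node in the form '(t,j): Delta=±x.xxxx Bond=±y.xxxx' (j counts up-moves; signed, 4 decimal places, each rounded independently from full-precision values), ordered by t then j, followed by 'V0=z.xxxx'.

No-arbitrage ⇒ martingale measure with p* = (R−d)/(u−d) = 0.7000.
Payoff layer (t=2): V(2,0)=14.4912, V(2,1)=7.2672, V(2,2)=0.0000
  t=1,j=0: stock 24.0800 → up 27.9328 (V=7.2672), down 20.7088 (V=14.4912). Price 8.8172; hedge Δ=-1.0000, bond B=32.8972.
  t=1,j=1: stock 32.4800 → up 37.6768 (V=0.0000), down 27.9328 (V=7.2672). Price 2.0375; hedge Δ=-0.7458, bond B=26.2615.
  t=0,j=0: stock 28.0000 → up 32.4800 (V=2.0375), down 24.0800 (V=8.8172). Price 3.8051; hedge Δ=-0.8071, bond B=26.4040.
Self-financing check: at every node Δ·S+B equals the discounted successor values.

(0,0): Delta=-0.8071 Bond=26.4040
(1,0): Delta=-1.0000 Bond=32.8972
(1,1): Delta=-0.7458 Bond=26.2615
V0=3.8051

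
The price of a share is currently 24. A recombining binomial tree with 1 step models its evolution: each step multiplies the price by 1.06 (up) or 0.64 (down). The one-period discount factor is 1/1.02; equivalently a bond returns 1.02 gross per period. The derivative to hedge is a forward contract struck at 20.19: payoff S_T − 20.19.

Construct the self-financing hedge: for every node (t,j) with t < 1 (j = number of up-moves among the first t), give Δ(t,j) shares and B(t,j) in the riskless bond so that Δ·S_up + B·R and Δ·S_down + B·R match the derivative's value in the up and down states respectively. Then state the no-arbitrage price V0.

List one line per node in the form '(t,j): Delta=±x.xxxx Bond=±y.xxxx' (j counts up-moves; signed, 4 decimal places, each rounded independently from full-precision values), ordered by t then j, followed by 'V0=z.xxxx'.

(0,0): Delta=1.0000 Bond=-19.7941
V0=4.2059

Since d<R<u, set p* = (R−d)/(u−d) = 0.9048; price each node as the discounted p*-expectation of its children.
Payoff layer (t=1): V(1,0)=-4.8300, V(1,1)=5.2500
(0,0): S=24.0000. Δ = (V_up−V_dn)/(S_up−S_dn) = (5.2500−-4.8300)/(25.4400−15.3600) = 1.0000. V = [p*·5.2500 + (1−p*)·-4.8300]/1.02 = 4.2059. B = V − Δ·S = -19.7941.
Root portfolio cost Δ·24+B reproduces V0=4.2059.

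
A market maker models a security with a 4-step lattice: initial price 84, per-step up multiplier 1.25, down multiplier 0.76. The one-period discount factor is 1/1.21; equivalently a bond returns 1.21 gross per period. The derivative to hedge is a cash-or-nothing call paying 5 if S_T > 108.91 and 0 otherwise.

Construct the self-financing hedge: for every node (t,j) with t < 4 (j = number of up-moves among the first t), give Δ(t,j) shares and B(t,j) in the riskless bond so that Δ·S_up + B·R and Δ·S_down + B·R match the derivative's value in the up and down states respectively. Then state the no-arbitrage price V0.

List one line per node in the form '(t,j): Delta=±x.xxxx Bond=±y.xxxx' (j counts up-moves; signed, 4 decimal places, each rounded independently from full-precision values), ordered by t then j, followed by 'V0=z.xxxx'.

(0,0): Delta=0.0142 Bond=1.0594
(1,0): Delta=0.0921 Bond=-3.6920
(1,1): Delta=0.0100 Bond=1.7240
(2,0): Delta=0.0000 Bond=0.0000
(2,1): Delta=0.0971 Bond=-4.8644
(2,2): Delta=0.0052 Bond=2.7039
(3,0): Delta=0.0000 Bond=0.0000
(3,1): Delta=0.0000 Bond=0.0000
(3,2): Delta=0.1023 Bond=-6.4092
(3,3): Delta=0.0000 Bond=4.1322
V0=2.2491

Risk-neutral probability p* = (R−d)/(u−d) = (1.21−0.76)/(1.25−0.76) = 0.9184.
At expiry t=4: V(4,0)=0.0000, V(4,1)=0.0000, V(4,2)=0.0000, V(4,3)=5.0000, V(4,4)=5.0000
Node (3,0) S=36.8740: V=(p*·0.0000+(1−p*)·0.0000)/1.21=0.0000; Δ=(0.0000−0.0000)/(46.0925−28.0242)=0.0000; B=V−Δ·S=0.0000
Node (3,1) S=60.6480: V=(p*·0.0000+(1−p*)·0.0000)/1.21=0.0000; Δ=(0.0000−0.0000)/(75.8100−46.0925)=0.0000; B=V−Δ·S=0.0000
Node (3,2) S=99.7500: V=(p*·5.0000+(1−p*)·0.0000)/1.21=3.7949; Δ=(5.0000−0.0000)/(124.6875−75.8100)=0.1023; B=V−Δ·S=-6.4092
Node (3,3) S=164.0625: V=(p*·5.0000+(1−p*)·5.0000)/1.21=4.1322; Δ=(5.0000−5.0000)/(205.0781−124.6875)=0.0000; B=V−Δ·S=4.1322
Node (2,0) S=48.5184: V=(p*·0.0000+(1−p*)·0.0000)/1.21=0.0000; Δ=(0.0000−0.0000)/(60.6480−36.8740)=0.0000; B=V−Δ·S=0.0000
Node (2,1) S=79.8000: V=(p*·3.7949+(1−p*)·0.0000)/1.21=2.8803; Δ=(3.7949−0.0000)/(99.7500−60.6480)=0.0971; B=V−Δ·S=-4.8644
Node (2,2) S=131.2500: V=(p*·4.1322+(1−p*)·3.7949)/1.21=3.3923; Δ=(4.1322−3.7949)/(164.0625−99.7500)=0.0052; B=V−Δ·S=2.7039
Node (1,0) S=63.8400: V=(p*·2.8803+(1−p*)·0.0000)/1.21=2.1861; Δ=(2.8803−0.0000)/(79.8000−48.5184)=0.0921; B=V−Δ·S=-3.6920
Node (1,1) S=105.0000: V=(p*·3.3923+(1−p*)·2.8803)/1.21=2.7690; Δ=(3.3923−2.8803)/(131.2500−79.8000)=0.0100; B=V−Δ·S=1.7240
Node (0,0) S=84.0000: V=(p*·2.7690+(1−p*)·2.1861)/1.21=2.2491; Δ=(2.7690−2.1861)/(105.0000−63.8400)=0.0142; B=V−Δ·S=1.0594
The time-0 hedge costs 2.2491, which is the no-arbitrage price.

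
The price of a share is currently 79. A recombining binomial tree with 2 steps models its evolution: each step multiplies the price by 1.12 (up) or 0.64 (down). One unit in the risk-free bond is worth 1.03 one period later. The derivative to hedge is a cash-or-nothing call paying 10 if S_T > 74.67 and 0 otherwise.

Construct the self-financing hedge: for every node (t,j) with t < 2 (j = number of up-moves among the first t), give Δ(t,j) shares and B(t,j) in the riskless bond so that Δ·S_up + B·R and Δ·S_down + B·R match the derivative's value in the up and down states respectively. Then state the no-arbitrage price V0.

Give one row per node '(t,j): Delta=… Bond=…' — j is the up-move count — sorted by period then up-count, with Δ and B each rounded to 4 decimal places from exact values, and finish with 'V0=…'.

Under the risk-neutral measure, an up-move has probability p* = (R−d)/(u−d) = 0.8125 and values discount at R = 1.03.
At expiry t=2: V(2,0)=0.0000, V(2,1)=0.0000, V(2,2)=10.0000
(1,0): S=50.5600. Δ = (V_up−V_dn)/(S_up−S_dn) = (0.0000−0.0000)/(56.6272−32.3584) = 0.0000. V = [p*·0.0000 + (1−p*)·0.0000]/1.03 = 0.0000. B = V − Δ·S = 0.0000.
(1,1): S=88.4800. Δ = (V_up−V_dn)/(S_up−S_dn) = (10.0000−0.0000)/(99.0976−56.6272) = 0.2355. V = [p*·10.0000 + (1−p*)·0.0000]/1.03 = 7.8883. B = V − Δ·S = -12.9450.
(0,0): S=79.0000. Δ = (V_up−V_dn)/(S_up−S_dn) = (7.8883−0.0000)/(88.4800−50.5600) = 0.2080. V = [p*·7.8883 + (1−p*)·0.0000]/1.03 = 6.2226. B = V − Δ·S = -10.2115.
Each (Δ,B) replicates both successor values, so the strategy is self-financing and V0 is arbitrage-free.

(0,0): Delta=0.2080 Bond=-10.2115
(1,0): Delta=0.0000 Bond=0.0000
(1,1): Delta=0.2355 Bond=-12.9450
V0=6.2226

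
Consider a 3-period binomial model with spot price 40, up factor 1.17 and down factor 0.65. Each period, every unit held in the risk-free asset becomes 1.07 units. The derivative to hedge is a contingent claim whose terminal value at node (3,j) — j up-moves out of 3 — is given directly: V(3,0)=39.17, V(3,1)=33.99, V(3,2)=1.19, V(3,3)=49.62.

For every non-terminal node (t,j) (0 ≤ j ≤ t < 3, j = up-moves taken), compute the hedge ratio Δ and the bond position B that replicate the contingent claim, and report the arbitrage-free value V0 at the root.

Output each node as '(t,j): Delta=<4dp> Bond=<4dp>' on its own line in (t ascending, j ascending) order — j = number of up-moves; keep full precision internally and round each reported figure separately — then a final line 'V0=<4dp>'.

(0,0): Delta=0.8908 Bond=-11.2099
(1,0): Delta=-1.9002 Bond=60.5701
(1,1): Delta=1.2600 Bond=-29.2719
(2,0): Delta=-0.5894 Bond=42.6589
(2,1): Delta=-2.0735 Bond=70.0841
(2,2): Delta=1.7009 Bond=-55.4650
V0=24.4217

No-arbitrage ⇒ martingale measure with p* = (R−d)/(u−d) = 0.8077.
Terminal values V(3,·): V(3,0)=39.1700, V(3,1)=33.9900, V(3,2)=1.1900, V(3,3)=49.6200
Node (2,0) S=16.9000: V=(p*·33.9900+(1−p*)·39.1700)/1.07=32.6973; Δ=(33.9900−39.1700)/(19.7730−10.9850)=-0.5894; B=V−Δ·S=42.6589
Node (2,1) S=30.4200: V=(p*·1.1900+(1−p*)·33.9900)/1.07=7.0072; Δ=(1.1900−33.9900)/(35.5914−19.7730)=-2.0735; B=V−Δ·S=70.0841
Node (2,2) S=54.7560: V=(p*·49.6200+(1−p*)·1.1900)/1.07=37.6697; Δ=(49.6200−1.1900)/(64.0645−35.5914)=1.7009; B=V−Δ·S=-55.4650
Node (1,0) S=26.0000: V=(p*·7.0072+(1−p*)·32.6973)/1.07=11.1660; Δ=(7.0072−32.6973)/(30.4200−16.9000)=-1.9002; B=V−Δ·S=60.5701
Node (1,1) S=46.8000: V=(p*·37.6697+(1−p*)·7.0072)/1.07=29.6944; Δ=(37.6697−7.0072)/(54.7560−30.4200)=1.2600; B=V−Δ·S=-29.2719
Node (0,0) S=40.0000: V=(p*·29.6944+(1−p*)·11.1660)/1.07=24.4217; Δ=(29.6944−11.1660)/(46.8000−26.0000)=0.8908; B=V−Δ·S=-11.2099
Each (Δ,B) replicates both successor values, so the strategy is self-financing and V0 is arbitrage-free.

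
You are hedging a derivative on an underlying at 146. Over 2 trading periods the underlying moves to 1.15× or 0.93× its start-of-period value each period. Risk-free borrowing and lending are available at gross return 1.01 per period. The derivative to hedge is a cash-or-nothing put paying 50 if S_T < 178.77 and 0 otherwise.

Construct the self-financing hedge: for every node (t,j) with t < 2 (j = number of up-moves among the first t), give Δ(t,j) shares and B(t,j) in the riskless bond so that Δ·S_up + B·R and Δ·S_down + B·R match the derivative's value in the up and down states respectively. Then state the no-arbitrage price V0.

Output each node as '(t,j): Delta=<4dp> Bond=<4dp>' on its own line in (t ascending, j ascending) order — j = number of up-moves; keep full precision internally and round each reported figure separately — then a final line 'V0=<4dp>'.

The replicating-portfolio and risk-neutral prices coincide; use p* = (1.01−0.93)/(1.15−0.93) = 0.3636 for the latter.
Payoff layer (t=2): V(2,0)=50.0000, V(2,1)=50.0000, V(2,2)=0.0000
  t=1,j=0: stock 135.7800 → up 156.1470 (V=50.0000), down 126.2754 (V=50.0000). Price 49.5050; hedge Δ=0.0000, bond B=49.5050.
  t=1,j=1: stock 167.9000 → up 193.0850 (V=0.0000), down 156.1470 (V=50.0000). Price 31.5032; hedge Δ=-1.3536, bond B=258.7759.
  t=0,j=0: stock 146.0000 → up 167.9000 (V=31.5032), down 135.7800 (V=49.5050). Price 42.5335; hedge Δ=-0.5605, bond B=124.3599.
Each (Δ,B) replicates both successor values, so the strategy is self-financing and V0 is arbitrage-free.

(0,0): Delta=-0.5605 Bond=124.3599
(1,0): Delta=0.0000 Bond=49.5050
(1,1): Delta=-1.3536 Bond=258.7759
V0=42.5335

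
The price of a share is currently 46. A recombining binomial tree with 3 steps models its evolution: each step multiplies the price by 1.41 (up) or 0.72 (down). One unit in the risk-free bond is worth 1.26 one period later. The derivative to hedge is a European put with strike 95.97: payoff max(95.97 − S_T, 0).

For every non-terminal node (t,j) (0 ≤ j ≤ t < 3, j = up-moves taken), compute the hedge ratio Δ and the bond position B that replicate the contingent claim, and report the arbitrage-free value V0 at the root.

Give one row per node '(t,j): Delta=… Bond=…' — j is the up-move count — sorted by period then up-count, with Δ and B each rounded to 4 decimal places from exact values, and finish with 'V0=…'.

Since d<R<u, set p* = (R−d)/(u−d) = 0.7826; price each node as the discounted p*-expectation of its children.
Terminal payoffs: V(3,0)=78.8006, V(3,1)=62.3466, V(3,2)=30.1241, V(3,3)=0.0000
Node (2,0) S=23.8464: V=(p*·62.3466+(1−p*)·78.8006)/1.26=52.3203; Δ=(62.3466−78.8006)/(33.6234−17.1694)=-1.0000; B=V−Δ·S=76.1667
Node (2,1) S=46.6992: V=(p*·30.1241+(1−p*)·62.3466)/1.26=29.4675; Δ=(30.1241−62.3466)/(65.8459−33.6234)=-1.0000; B=V−Δ·S=76.1667
Node (2,2) S=91.4526: V=(p*·0.0000+(1−p*)·30.1241)/1.26=5.1974; Δ=(0.0000−30.1241)/(128.9482−65.8459)=-0.4774; B=V−Δ·S=48.8556
Node (1,0) S=33.1200: V=(p*·29.4675+(1−p*)·52.3203)/1.26=27.3297; Δ=(29.4675−52.3203)/(46.6992−23.8464)=-1.0000; B=V−Δ·S=60.4497
Node (1,1) S=64.8600: V=(p*·5.1974+(1−p*)·29.4675)/1.26=8.3123; Δ=(5.1974−29.4675)/(91.4526−46.6992)=-0.5423; B=V−Δ·S=43.4863
Node (0,0) S=46.0000: V=(p*·8.3123+(1−p*)·27.3297)/1.26=9.8782; Δ=(8.3123−27.3297)/(64.8600−33.1200)=-0.5992; B=V−Δ·S=37.4397
Check: Δ(0,0)·S0 + B(0,0) = 9.8782 = V0.

(0,0): Delta=-0.5992 Bond=37.4397
(1,0): Delta=-1.0000 Bond=60.4497
(1,1): Delta=-0.5423 Bond=43.4863
(2,0): Delta=-1.0000 Bond=76.1667
(2,1): Delta=-1.0000 Bond=76.1667
(2,2): Delta=-0.4774 Bond=48.8556
V0=9.8782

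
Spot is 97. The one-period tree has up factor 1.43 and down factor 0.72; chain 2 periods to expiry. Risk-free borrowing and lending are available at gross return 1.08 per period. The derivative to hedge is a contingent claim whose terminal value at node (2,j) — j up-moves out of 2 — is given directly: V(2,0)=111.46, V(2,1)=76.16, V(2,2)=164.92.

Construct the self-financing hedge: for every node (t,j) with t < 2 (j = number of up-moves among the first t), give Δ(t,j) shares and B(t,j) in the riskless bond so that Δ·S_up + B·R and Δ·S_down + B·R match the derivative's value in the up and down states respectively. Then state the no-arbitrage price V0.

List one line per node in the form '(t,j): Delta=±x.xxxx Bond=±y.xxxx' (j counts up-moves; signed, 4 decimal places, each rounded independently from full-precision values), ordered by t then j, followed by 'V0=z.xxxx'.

(0,0): Delta=0.3711 Bond=56.2148
(1,0): Delta=-0.7119 Bond=136.3492
(1,1): Delta=0.9013 Bond=-12.8242
V0=92.2133

The replicating-portfolio and risk-neutral prices coincide; use p* = (1.08−0.72)/(1.43−0.72) = 0.5070 for the latter.
Terminal payoffs: V(2,0)=111.4600, V(2,1)=76.1600, V(2,2)=164.9200
  t=1,j=0: stock 69.8400 → up 99.8712 (V=76.1600), down 50.2848 (V=111.4600). Price 86.6309; hedge Δ=-0.7119, bond B=136.3492.
  t=1,j=1: stock 138.7100 → up 198.3553 (V=164.9200), down 99.8712 (V=76.1600). Price 112.1899; hedge Δ=0.9013, bond B=-12.8242.
  t=0,j=0: stock 97.0000 → up 138.7100 (V=112.1899), down 69.8400 (V=86.6309). Price 92.2133; hedge Δ=0.3711, bond B=56.2148.
Each (Δ,B) replicates both successor values, so the strategy is self-financing and V0 is arbitrage-free.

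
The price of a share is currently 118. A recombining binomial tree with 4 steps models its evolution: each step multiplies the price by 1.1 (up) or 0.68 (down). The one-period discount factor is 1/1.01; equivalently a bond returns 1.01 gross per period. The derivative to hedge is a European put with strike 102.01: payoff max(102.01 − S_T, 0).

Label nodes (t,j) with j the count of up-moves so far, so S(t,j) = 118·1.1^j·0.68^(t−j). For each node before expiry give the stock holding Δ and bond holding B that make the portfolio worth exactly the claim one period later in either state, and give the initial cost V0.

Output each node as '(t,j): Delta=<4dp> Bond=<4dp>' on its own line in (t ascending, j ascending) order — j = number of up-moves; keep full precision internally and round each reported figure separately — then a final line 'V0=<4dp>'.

Under the risk-neutral measure, an up-move has probability p* = (R−d)/(u−d) = 0.7857 and values discount at R = 1.01.
At expiry t=4: V(4,0)=76.7800, V(4,1)=61.1967, V(4,2)=35.9885, V(4,3)=0.0000, V(4,4)=0.0000
Node (3,0) S=37.1030: V=(p*·61.1967+(1−p*)·76.7800)/1.01=63.8970; Δ=(61.1967−76.7800)/(40.8133−25.2300)=-1.0000; B=V−Δ·S=101.0000
Node (3,1) S=60.0195: V=(p*·35.9885+(1−p*)·61.1967)/1.01=40.9805; Δ=(35.9885−61.1967)/(66.0215−40.8133)=-1.0000; B=V−Δ·S=101.0000
Node (3,2) S=97.0904: V=(p*·0.0000+(1−p*)·35.9885)/1.01=7.6355; Δ=(0.0000−35.9885)/(106.7994−66.0215)=-0.8825; B=V−Δ·S=93.3224
Node (3,3) S=157.0580: V=(p*·0.0000+(1−p*)·0.0000)/1.01=0.0000; Δ=(0.0000−0.0000)/(172.7638−106.7994)=0.0000; B=V−Δ·S=0.0000
Node (2,0) S=54.5632: V=(p*·40.9805+(1−p*)·63.8970)/1.01=45.4368; Δ=(40.9805−63.8970)/(60.0195−37.1030)=-1.0000; B=V−Δ·S=100.0000
Node (2,1) S=88.2640: V=(p*·7.6355+(1−p*)·40.9805)/1.01=14.6345; Δ=(7.6355−40.9805)/(97.0904−60.0195)=-0.8995; B=V−Δ·S=94.0274
Node (2,2) S=142.7800: V=(p*·0.0000+(1−p*)·7.6355)/1.01=1.6200; Δ=(0.0000−7.6355)/(157.0580−97.0904)=-0.1273; B=V−Δ·S=19.7997
Node (1,0) S=80.2400: V=(p*·14.6345+(1−p*)·45.4368)/1.01=21.0247; Δ=(14.6345−45.4368)/(88.2640−54.5632)=-0.9140; B=V−Δ·S=94.3636
Node (1,1) S=129.8000: V=(p*·1.6200+(1−p*)·14.6345)/1.01=4.3651; Δ=(1.6200−14.6345)/(142.7800−88.2640)=-0.2387; B=V−Δ·S=35.3521
Node (0,0) S=118.0000: V=(p*·4.3651+(1−p*)·21.0247)/1.01=7.8565; Δ=(4.3651−21.0247)/(129.8000−80.2400)=-0.3361; B=V−Δ·S=47.5222
Self-financing check: at every node Δ·S+B equals the discounted successor values.

(0,0): Delta=-0.3361 Bond=47.5222
(1,0): Delta=-0.9140 Bond=94.3636
(1,1): Delta=-0.2387 Bond=35.3521
(2,0): Delta=-1.0000 Bond=100.0000
(2,1): Delta=-0.8995 Bond=94.0274
(2,2): Delta=-0.1273 Bond=19.7997
(3,0): Delta=-1.0000 Bond=101.0000
(3,1): Delta=-1.0000 Bond=101.0000
(3,2): Delta=-0.8825 Bond=93.3224
(3,3): Delta=0.0000 Bond=0.0000
V0=7.8565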